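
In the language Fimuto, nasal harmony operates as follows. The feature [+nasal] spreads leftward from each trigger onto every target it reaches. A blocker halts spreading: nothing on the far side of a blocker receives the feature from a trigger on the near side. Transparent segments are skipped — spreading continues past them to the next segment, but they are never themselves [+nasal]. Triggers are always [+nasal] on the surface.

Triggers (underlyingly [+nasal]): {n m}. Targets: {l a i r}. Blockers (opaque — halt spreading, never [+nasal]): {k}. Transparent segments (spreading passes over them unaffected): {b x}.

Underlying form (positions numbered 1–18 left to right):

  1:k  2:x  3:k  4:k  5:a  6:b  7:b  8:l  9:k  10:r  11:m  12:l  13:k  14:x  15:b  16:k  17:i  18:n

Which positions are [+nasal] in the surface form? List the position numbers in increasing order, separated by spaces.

From /m/ at 11 leftward: 10 /r/ → [+nasal]; 9 /k/ blocks.
From /n/ at 18 leftward: 17 /i/ → [+nasal]; 16 /k/ blocks.
Targets with no active source: positions 5 8 12 stay [-nasal].

10 11 17 18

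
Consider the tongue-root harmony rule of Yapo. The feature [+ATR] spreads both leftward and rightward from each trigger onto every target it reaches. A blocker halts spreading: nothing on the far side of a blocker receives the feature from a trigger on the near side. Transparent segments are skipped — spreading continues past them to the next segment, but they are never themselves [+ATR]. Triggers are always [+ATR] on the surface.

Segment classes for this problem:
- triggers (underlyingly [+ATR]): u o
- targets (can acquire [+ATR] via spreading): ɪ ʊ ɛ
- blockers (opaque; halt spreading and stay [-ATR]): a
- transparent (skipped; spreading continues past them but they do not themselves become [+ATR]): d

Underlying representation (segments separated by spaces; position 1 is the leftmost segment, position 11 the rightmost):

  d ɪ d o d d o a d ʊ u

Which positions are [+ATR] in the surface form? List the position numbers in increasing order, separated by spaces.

From /o/ at 4 rightward: 5 /d/ transparent; 6 /d/ transparent; 7 /o/ is itself a trigger — this domain ends here.
From /o/ at 4 leftward: 3 /d/ transparent; 2 /ɪ/ → [+ATR]; 1 /d/ transparent; word edge.
From /o/ at 7 rightward: 8 /a/ blocks.
From /o/ at 7 leftward: 6 /d/ transparent; 5 /d/ transparent; 4 /o/ is itself a trigger — this domain ends here.
From /u/ at 11 rightward: word edge.
From /u/ at 11 leftward: 10 /ʊ/ → [+ATR]; 9 /d/ transparent; 8 /a/ blocks.

2 4 7 10 11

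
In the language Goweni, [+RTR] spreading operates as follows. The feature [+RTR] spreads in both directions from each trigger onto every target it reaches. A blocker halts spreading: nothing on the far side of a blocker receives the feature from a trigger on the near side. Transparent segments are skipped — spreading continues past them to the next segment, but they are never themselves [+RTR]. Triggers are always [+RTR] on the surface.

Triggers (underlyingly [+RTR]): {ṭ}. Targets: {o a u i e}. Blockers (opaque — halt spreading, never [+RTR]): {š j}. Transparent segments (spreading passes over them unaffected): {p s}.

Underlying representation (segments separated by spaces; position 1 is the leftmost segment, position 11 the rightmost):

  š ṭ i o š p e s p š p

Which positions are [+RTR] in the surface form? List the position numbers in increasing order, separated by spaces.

From /ṭ/ at 2 rightward: 3 /i/ → [+RTR]; 4 /o/ → [+RTR]; 5 /š/ blocks.
From /ṭ/ at 2 leftward: 1 /š/ blocks.
Target with no active source: position 7 stays [-emphatic].

2 3 4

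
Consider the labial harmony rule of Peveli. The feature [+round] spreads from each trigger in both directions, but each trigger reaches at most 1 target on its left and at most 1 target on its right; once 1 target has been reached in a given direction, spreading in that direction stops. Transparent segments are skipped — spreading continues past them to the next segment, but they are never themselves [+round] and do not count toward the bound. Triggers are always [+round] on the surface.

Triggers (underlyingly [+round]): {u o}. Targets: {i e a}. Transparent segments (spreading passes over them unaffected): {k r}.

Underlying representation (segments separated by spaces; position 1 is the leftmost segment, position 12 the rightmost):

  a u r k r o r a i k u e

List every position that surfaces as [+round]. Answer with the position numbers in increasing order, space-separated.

1 2 6 8 9 11 12

From /u/ at 2 rightward: 3 /r/ transparent; 4 /k/ transparent; 5 /r/ transparent; 6 /o/ is itself a trigger — this domain ends here.
From /u/ at 2 leftward: 1 /a/ → [+round]; bound reached.
From /o/ at 6 rightward: 7 /r/ transparent; 8 /a/ → [+round]; bound reached.
From /o/ at 6 leftward: 5 /r/ transparent; 4 /k/ transparent; 3 /r/ transparent; 2 /u/ is itself a trigger — this domain ends here.
From /u/ at 11 rightward: 12 /e/ → [+round]; bound reached.
From /u/ at 11 leftward: 10 /k/ transparent; 9 /i/ → [+round]; bound reached.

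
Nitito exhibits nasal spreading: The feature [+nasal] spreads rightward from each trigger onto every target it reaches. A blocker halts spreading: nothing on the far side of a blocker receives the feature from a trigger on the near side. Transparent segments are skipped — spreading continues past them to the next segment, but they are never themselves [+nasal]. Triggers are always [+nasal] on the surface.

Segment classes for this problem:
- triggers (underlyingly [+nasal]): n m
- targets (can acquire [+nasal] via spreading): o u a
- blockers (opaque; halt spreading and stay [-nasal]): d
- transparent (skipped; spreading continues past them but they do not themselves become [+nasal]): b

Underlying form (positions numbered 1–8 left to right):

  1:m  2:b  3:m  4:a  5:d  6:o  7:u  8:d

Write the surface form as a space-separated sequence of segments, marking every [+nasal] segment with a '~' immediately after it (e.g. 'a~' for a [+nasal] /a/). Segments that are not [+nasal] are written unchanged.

From /m/ at 1 rightward: 2 /b/ transparent; 3 /m/ is itself a trigger — this domain ends here.
From /m/ at 3 rightward: 4 /a/ → [+nasal]; 5 /d/ blocks.
Targets with no active source: positions 6 7 stay [-nasal].
[+nasal] positions on the surface: 1 3 4.

m~ b m~ a~ d o u d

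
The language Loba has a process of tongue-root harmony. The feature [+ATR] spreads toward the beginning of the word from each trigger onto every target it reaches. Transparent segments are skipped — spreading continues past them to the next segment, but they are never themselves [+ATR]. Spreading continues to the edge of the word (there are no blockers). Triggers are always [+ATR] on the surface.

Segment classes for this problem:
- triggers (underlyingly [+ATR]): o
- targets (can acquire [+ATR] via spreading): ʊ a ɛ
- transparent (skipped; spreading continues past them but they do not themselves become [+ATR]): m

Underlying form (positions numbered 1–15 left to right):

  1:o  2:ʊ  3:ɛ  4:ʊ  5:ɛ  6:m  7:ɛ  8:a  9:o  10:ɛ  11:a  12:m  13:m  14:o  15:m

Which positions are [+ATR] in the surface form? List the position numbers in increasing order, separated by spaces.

From /o/ at 1 leftward: word edge.
From /o/ at 9 leftward: 8 /a/ → [+ATR]; 7 /ɛ/ → [+ATR]; 6 /m/ transparent; 5 /ɛ/ → [+ATR]; 4 /ʊ/ → [+ATR]; 3 /ɛ/ → [+ATR]; 2 /ʊ/ → [+ATR]; 1 /o/ is itself a trigger — this domain ends here.
From /o/ at 14 leftward: 13 /m/ transparent; 12 /m/ transparent; 11 /a/ → [+ATR]; 10 /ɛ/ → [+ATR]; 9 /o/ is itself a trigger — this domain ends here.

1 2 3 4 5 7 8 9 10 11 14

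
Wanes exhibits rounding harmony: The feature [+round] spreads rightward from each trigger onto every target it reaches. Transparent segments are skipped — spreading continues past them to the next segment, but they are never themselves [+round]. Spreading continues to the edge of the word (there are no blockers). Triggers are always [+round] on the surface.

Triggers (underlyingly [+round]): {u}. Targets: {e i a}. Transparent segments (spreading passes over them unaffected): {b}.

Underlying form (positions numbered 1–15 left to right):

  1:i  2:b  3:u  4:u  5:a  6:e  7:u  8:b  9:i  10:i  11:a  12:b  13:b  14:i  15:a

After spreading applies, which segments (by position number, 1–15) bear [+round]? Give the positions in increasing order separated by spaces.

From /u/ at 3 rightward: 4 /u/ is itself a trigger — this domain ends here.
From /u/ at 4 rightward: 5 /a/ → [+round]; 6 /e/ → [+round]; 7 /u/ is itself a trigger — this domain ends here.
From /u/ at 7 rightward: 8 /b/ transparent; 9 /i/ → [+round]; 10 /i/ → [+round]; 11 /a/ → [+round]; 12 /b/ transparent; 13 /b/ transparent; 14 /i/ → [+round]; 15 /a/ → [+round]; word edge.
Target with no active source: position 1 stays [-round].

3 4 5 6 7 9 10 11 14 15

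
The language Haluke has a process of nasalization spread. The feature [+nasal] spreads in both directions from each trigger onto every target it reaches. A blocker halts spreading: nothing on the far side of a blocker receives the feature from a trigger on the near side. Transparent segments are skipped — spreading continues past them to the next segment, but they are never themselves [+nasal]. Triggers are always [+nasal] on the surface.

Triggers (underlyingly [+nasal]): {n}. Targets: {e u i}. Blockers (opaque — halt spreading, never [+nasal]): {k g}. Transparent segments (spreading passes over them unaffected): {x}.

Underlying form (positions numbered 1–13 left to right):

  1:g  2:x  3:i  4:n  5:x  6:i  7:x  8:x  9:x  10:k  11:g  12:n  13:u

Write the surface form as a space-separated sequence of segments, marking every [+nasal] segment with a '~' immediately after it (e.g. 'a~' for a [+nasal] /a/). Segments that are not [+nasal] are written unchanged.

g x i~ n~ x i~ x x x k g n~ u~

From /n/ at 4 rightward: 5 /x/ transparent; 6 /i/ → [+nasal]; 7 /x/ transparent; 8 /x/ transparent; 9 /x/ transparent; 10 /k/ blocks.
From /n/ at 4 leftward: 3 /i/ → [+nasal]; 2 /x/ transparent; 1 /g/ blocks.
From /n/ at 12 rightward: 13 /u/ → [+nasal]; word edge.
From /n/ at 12 leftward: 11 /g/ blocks.
[+nasal] positions on the surface: 3 4 6 12 13.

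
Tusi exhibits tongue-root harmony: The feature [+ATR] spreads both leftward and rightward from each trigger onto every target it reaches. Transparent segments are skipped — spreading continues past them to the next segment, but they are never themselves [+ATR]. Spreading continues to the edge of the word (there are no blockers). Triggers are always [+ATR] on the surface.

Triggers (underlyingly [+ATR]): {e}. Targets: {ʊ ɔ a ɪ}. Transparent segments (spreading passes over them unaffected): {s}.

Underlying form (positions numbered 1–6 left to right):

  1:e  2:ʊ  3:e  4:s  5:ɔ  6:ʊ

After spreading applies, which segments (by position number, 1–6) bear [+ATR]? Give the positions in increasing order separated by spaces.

1 2 3 5 6

From /e/ at 1 rightward: 2 /ʊ/ → [+ATR]; 3 /e/ is itself a trigger — this domain ends here.
From /e/ at 1 leftward: word edge.
From /e/ at 3 rightward: 4 /s/ transparent; 5 /ɔ/ → [+ATR]; 6 /ʊ/ → [+ATR]; word edge.
From /e/ at 3 leftward: 2 /ʊ/ → [+ATR]; 1 /e/ is itself a trigger — this domain ends here.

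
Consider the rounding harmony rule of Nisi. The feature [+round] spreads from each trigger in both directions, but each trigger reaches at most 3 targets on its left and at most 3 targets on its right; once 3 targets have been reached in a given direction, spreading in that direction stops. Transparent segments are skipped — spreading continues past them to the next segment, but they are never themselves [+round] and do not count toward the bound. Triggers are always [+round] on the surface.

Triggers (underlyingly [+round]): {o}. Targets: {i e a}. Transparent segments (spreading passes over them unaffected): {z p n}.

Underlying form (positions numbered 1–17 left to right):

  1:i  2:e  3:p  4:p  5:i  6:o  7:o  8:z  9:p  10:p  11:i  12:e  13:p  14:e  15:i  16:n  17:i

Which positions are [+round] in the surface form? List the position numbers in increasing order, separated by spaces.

From /o/ at 6 rightward: 7 /o/ is itself a trigger — this domain ends here.
From /o/ at 6 leftward: 5 /i/ → [+round]; 4 /p/ transparent; 3 /p/ transparent; 2 /e/ → [+round]; 1 /i/ → [+round]; bound reached.
From /o/ at 7 rightward: 8 /z/ transparent; 9 /p/ transparent; 10 /p/ transparent; 11 /i/ → [+round]; 12 /e/ → [+round]; 13 /p/ transparent; 14 /e/ → [+round]; bound reached.
From /o/ at 7 leftward: 6 /o/ is itself a trigger — this domain ends here.
Targets with no active source: positions 15 17 stay [-round].

1 2 5 6 7 11 12 14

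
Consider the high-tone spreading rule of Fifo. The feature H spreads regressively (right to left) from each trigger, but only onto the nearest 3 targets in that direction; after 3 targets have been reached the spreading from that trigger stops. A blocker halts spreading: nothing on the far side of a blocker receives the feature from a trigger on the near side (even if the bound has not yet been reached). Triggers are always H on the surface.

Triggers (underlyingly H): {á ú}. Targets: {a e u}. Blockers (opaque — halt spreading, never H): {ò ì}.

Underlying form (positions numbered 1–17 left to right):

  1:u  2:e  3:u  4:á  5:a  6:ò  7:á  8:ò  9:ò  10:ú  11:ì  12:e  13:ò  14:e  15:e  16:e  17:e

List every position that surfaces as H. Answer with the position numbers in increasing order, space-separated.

From /á/ at 4 leftward: 3 /u/ → H; 2 /e/ → H; 1 /u/ → H; bound reached.
From /á/ at 7 leftward: 6 /ò/ blocks.
From /ú/ at 10 leftward: 9 /ò/ blocks.
Targets with no active source: positions 5 12 14 15 16 17 stay [-high tone].

1 2 3 4 7 10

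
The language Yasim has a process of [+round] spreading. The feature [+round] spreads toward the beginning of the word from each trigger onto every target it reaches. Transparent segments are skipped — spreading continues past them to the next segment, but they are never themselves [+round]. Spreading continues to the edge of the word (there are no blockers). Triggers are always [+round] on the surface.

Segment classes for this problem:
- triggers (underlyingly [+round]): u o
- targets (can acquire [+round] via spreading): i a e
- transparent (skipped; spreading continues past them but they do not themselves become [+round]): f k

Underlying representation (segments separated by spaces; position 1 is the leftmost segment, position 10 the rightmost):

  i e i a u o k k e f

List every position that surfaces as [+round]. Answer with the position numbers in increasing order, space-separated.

From /u/ at 5 leftward: 4 /a/ → [+round]; 3 /i/ → [+round]; 2 /e/ → [+round]; 1 /i/ → [+round]; word edge.
From /o/ at 6 leftward: 5 /u/ is itself a trigger — this domain ends here.
Target with no active source: position 9 stays [-round].

1 2 3 4 5 6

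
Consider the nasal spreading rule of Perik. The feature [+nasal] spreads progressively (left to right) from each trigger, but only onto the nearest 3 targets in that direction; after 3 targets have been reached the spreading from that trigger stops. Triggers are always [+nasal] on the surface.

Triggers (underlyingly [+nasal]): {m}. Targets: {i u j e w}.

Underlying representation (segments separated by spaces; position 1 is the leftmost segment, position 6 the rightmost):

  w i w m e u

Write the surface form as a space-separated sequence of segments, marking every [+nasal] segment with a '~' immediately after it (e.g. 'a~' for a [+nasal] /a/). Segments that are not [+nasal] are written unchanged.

w i w m~ e~ u~

From /m/ at 4 rightward: 5 /e/ → [+nasal]; 6 /u/ → [+nasal]; word edge.
Targets with no active source: positions 1 2 3 stay [-nasal].
[+nasal] positions on the surface: 4 5 6.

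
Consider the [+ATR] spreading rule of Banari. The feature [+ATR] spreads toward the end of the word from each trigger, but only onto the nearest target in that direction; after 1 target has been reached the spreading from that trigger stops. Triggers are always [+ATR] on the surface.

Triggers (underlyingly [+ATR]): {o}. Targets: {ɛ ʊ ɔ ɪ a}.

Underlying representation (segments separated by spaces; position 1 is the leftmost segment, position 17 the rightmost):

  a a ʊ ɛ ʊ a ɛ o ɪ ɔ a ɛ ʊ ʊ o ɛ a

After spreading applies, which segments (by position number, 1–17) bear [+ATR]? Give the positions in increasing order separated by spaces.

From /o/ at 8 rightward: 9 /ɪ/ → [+ATR]; bound reached.
From /o/ at 15 rightward: 16 /ɛ/ → [+ATR]; bound reached.
Targets with no active source: positions 1 2 3 4 5 6 7 10 11 12 13 14 17 stay [-ATR].

8 9 15 16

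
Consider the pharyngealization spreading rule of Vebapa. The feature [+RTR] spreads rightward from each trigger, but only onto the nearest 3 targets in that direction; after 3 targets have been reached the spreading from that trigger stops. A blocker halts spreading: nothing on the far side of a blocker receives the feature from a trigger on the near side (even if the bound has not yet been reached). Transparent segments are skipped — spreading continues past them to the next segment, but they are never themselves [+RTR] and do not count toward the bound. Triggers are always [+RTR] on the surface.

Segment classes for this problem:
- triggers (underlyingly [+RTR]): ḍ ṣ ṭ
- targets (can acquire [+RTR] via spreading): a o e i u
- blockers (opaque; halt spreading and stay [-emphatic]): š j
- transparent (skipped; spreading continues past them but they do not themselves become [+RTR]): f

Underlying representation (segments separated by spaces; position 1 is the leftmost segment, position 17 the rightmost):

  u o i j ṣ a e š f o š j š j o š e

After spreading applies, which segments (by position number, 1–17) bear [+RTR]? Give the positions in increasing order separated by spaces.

From /ṣ/ at 5 rightward: 6 /a/ → [+RTR]; 7 /e/ → [+RTR]; 8 /š/ blocks.
Targets with no active source: positions 1 2 3 10 15 17 stay [-emphatic].

5 6 7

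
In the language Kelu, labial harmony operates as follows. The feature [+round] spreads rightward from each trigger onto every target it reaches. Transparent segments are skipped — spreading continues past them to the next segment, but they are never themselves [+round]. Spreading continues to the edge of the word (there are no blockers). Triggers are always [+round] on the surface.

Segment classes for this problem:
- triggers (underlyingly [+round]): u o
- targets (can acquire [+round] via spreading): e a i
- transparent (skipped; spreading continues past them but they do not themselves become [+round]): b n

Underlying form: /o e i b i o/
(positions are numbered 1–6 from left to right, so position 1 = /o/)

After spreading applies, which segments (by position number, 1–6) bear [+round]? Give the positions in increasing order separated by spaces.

From /o/ at 1 rightward: 2 /e/ → [+round]; 3 /i/ → [+round]; 4 /b/ transparent; 5 /i/ → [+round]; 6 /o/ is itself a trigger — this domain ends here.
From /o/ at 6 rightward: word edge.

1 2 3 5 6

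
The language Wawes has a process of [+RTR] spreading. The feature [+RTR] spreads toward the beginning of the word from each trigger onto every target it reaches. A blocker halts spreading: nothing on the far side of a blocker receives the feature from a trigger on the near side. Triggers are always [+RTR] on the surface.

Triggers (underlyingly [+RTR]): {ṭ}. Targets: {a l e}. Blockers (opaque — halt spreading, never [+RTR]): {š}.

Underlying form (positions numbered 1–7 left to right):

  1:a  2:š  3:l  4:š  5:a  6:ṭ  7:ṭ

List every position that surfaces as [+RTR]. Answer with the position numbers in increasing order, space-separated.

From /ṭ/ at 6 leftward: 5 /a/ → [+RTR]; 4 /š/ blocks.
From /ṭ/ at 7 leftward: 6 /ṭ/ is itself a trigger — this domain ends here.
Targets with no active source: positions 1 3 stay [-emphatic].

5 6 7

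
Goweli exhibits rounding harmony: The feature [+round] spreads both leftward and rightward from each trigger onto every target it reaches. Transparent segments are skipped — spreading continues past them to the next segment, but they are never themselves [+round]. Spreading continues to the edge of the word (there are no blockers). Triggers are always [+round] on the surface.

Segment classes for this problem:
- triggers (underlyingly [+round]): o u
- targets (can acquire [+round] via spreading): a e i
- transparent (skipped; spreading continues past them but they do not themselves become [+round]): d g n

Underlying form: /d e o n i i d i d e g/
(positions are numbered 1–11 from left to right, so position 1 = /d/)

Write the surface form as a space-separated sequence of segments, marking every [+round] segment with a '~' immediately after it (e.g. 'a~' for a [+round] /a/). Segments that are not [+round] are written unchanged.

From /o/ at 3 rightward: 4 /n/ transparent; 5 /i/ → [+round]; 6 /i/ → [+round]; 7 /d/ transparent; 8 /i/ → [+round]; 9 /d/ transparent; 10 /e/ → [+round]; 11 /g/ transparent; word edge.
From /o/ at 3 leftward: 2 /e/ → [+round]; 1 /d/ transparent; word edge.
[+round] positions on the surface: 2 3 5 6 8 10.

d e~ o~ n i~ i~ d i~ d e~ g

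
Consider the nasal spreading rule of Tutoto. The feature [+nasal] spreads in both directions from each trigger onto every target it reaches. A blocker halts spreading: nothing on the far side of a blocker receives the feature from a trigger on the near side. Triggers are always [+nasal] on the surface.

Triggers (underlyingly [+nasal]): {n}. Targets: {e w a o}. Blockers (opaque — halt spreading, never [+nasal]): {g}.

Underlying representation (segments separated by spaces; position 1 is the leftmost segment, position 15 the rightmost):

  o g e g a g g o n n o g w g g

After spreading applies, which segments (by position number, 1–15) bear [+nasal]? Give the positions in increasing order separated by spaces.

From /n/ at 9 rightward: 10 /n/ is itself a trigger — this domain ends here.
From /n/ at 9 leftward: 8 /o/ → [+nasal]; 7 /g/ blocks.
From /n/ at 10 rightward: 11 /o/ → [+nasal]; 12 /g/ blocks.
From /n/ at 10 leftward: 9 /n/ is itself a trigger — this domain ends here.
Targets with no active source: positions 1 3 5 13 stay [-nasal].

8 9 10 11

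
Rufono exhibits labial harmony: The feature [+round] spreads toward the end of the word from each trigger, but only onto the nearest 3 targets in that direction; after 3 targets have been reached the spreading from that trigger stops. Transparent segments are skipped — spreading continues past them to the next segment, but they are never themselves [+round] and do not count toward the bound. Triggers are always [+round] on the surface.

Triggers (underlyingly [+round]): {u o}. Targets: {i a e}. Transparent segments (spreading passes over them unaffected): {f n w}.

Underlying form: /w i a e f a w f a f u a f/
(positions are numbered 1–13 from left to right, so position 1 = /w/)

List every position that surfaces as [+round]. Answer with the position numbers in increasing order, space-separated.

From /u/ at 11 rightward: 12 /a/ → [+round]; 13 /f/ transparent; word edge.
Targets with no active source: positions 2 3 4 6 9 stay [-round].

11 12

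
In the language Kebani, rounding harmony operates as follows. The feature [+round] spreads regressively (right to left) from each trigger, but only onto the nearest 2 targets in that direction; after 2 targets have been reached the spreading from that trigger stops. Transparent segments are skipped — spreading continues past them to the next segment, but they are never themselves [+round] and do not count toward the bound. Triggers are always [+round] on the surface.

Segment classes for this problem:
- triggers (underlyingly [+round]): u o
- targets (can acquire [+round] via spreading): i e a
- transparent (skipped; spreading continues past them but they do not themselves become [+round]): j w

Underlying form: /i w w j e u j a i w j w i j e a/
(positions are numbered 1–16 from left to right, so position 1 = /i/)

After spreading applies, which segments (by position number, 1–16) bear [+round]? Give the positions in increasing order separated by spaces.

From /u/ at 6 leftward: 5 /e/ → [+round]; 4 /j/ transparent; 3 /w/ transparent; 2 /w/ transparent; 1 /i/ → [+round]; bound reached.
Targets with no active source: positions 8 9 13 15 16 stay [-round].

1 5 6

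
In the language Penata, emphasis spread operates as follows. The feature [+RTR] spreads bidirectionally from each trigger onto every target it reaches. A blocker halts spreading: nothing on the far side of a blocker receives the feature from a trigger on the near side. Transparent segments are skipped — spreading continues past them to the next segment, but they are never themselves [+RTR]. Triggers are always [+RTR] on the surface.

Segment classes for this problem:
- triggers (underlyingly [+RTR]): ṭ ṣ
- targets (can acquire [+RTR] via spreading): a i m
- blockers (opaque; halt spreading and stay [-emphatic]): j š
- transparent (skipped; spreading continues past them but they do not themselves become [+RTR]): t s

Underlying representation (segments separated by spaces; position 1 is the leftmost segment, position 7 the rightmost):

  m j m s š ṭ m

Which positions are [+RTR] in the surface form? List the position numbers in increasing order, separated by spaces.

6 7

From /ṭ/ at 6 rightward: 7 /m/ → [+RTR]; word edge.
From /ṭ/ at 6 leftward: 5 /š/ blocks.
Targets with no active source: positions 1 3 stay [-emphatic].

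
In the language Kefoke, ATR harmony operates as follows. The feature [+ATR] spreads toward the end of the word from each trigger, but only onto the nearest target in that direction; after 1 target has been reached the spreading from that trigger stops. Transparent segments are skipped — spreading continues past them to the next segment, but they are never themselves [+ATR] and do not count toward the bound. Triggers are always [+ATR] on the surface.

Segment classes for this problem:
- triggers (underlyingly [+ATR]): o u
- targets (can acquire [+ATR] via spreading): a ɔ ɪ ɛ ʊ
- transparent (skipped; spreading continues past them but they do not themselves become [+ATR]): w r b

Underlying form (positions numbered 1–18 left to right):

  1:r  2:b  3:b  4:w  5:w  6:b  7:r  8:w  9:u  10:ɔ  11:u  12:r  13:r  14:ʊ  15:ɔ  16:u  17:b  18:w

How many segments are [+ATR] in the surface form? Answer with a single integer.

From /u/ at 9 rightward: 10 /ɔ/ → [+ATR]; bound reached.
From /u/ at 11 rightward: 12 /r/ transparent; 13 /r/ transparent; 14 /ʊ/ → [+ATR]; bound reached.
From /u/ at 16 rightward: 17 /b/ transparent; 18 /w/ transparent; word edge.
Target with no active source: position 15 stays [-ATR].
[+ATR] positions on the surface: 9 10 11 14 16.

5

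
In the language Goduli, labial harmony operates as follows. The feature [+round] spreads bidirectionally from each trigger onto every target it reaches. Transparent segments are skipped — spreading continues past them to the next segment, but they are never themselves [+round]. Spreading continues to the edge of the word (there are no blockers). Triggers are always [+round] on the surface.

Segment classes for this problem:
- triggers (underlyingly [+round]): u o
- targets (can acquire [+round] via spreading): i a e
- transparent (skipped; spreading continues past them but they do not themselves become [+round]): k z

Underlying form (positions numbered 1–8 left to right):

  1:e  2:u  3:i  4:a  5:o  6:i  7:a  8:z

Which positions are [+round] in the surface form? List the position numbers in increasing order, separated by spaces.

From /u/ at 2 rightward: 3 /i/ → [+round]; 4 /a/ → [+round]; 5 /o/ is itself a trigger — this domain ends here.
From /u/ at 2 leftward: 1 /e/ → [+round]; word edge.
From /o/ at 5 rightward: 6 /i/ → [+round]; 7 /a/ → [+round]; 8 /z/ transparent; word edge.
From /o/ at 5 leftward: 4 /a/ → [+round]; 3 /i/ → [+round]; 2 /u/ is itself a trigger — this domain ends here.

1 2 3 4 5 6 7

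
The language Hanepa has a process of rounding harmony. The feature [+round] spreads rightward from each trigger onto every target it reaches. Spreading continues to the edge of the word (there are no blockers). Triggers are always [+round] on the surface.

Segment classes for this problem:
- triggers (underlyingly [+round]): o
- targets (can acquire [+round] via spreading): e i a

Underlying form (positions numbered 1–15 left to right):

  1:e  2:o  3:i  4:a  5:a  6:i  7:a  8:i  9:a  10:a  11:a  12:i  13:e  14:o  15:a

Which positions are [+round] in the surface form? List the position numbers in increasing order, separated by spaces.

From /o/ at 2 rightward: 3 /i/ → [+round]; 4 /a/ → [+round]; 5 /a/ → [+round]; 6 /i/ → [+round]; 7 /a/ → [+round]; 8 /i/ → [+round]; 9 /a/ → [+round]; 10 /a/ → [+round]; 11 /a/ → [+round]; 12 /i/ → [+round]; 13 /e/ → [+round]; 14 /o/ is itself a trigger — this domain ends here.
From /o/ at 14 rightward: 15 /a/ → [+round]; word edge.
Target with no active source: position 1 stays [-round].

2 3 4 5 6 7 8 9 10 11 12 13 14 15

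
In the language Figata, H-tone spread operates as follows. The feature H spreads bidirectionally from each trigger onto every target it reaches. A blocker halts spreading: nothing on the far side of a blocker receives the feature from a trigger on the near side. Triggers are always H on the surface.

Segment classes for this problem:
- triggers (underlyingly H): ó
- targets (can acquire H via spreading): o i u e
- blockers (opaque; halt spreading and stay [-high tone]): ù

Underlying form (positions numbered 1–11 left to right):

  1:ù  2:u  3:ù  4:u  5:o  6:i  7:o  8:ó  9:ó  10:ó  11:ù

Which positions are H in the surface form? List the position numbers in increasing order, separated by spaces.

From /ó/ at 8 rightward: 9 /ó/ is itself a trigger — this domain ends here.
From /ó/ at 8 leftward: 7 /o/ → H; 6 /i/ → H; 5 /o/ → H; 4 /u/ → H; 3 /ù/ blocks.
From /ó/ at 9 rightward: 10 /ó/ is itself a trigger — this domain ends here.
From /ó/ at 9 leftward: 8 /ó/ is itself a trigger — this domain ends here.
From /ó/ at 10 rightward: 11 /ù/ blocks.
From /ó/ at 10 leftward: 9 /ó/ is itself a trigger — this domain ends here.
Target with no active source: position 2 stays [-high tone].

4 5 6 7 8 9 10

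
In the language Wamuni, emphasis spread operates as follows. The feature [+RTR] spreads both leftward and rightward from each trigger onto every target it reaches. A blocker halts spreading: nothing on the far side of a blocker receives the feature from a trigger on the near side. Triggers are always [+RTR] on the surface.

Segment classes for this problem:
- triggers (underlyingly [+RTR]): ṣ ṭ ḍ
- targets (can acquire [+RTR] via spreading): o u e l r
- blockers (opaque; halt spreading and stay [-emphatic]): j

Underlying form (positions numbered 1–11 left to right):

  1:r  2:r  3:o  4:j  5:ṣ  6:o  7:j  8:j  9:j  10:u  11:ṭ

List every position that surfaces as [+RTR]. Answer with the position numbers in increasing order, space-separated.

5 6 10 11

From /ṣ/ at 5 rightward: 6 /o/ → [+RTR]; 7 /j/ blocks.
From /ṣ/ at 5 leftward: 4 /j/ blocks.
From /ṭ/ at 11 rightward: word edge.
From /ṭ/ at 11 leftward: 10 /u/ → [+RTR]; 9 /j/ blocks.
Targets with no active source: positions 1 2 3 stay [-emphatic].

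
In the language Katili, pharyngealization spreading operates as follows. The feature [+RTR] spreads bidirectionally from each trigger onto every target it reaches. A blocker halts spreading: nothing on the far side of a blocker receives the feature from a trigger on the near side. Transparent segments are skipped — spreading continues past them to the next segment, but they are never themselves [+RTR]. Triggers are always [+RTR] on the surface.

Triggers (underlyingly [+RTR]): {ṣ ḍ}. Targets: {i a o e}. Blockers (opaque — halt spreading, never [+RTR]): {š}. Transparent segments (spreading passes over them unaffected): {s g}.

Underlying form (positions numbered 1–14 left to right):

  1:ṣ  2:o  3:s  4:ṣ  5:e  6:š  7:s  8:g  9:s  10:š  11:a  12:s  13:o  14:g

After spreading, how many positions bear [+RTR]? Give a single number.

4

From /ṣ/ at 1 rightward: 2 /o/ → [+RTR]; 3 /s/ transparent; 4 /ṣ/ is itself a trigger — this domain ends here.
From /ṣ/ at 1 leftward: word edge.
From /ṣ/ at 4 rightward: 5 /e/ → [+RTR]; 6 /š/ blocks.
From /ṣ/ at 4 leftward: 3 /s/ transparent; 2 /o/ → [+RTR]; 1 /ṣ/ is itself a trigger — this domain ends here.
Targets with no active source: positions 11 13 stay [-emphatic].
[+RTR] positions on the surface: 1 2 4 5.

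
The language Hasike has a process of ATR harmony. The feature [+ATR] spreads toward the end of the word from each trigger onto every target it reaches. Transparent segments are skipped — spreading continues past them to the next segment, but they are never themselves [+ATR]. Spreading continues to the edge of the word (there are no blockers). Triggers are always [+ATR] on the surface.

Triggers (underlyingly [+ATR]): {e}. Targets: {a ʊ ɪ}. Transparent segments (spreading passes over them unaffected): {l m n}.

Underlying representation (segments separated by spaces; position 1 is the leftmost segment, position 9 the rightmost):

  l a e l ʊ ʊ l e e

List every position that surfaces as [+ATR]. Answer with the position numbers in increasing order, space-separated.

3 5 6 8 9

From /e/ at 3 rightward: 4 /l/ transparent; 5 /ʊ/ → [+ATR]; 6 /ʊ/ → [+ATR]; 7 /l/ transparent; 8 /e/ is itself a trigger — this domain ends here.
From /e/ at 8 rightward: 9 /e/ is itself a trigger — this domain ends here.
From /e/ at 9 rightward: word edge.
Target with no active source: position 2 stays [-ATR].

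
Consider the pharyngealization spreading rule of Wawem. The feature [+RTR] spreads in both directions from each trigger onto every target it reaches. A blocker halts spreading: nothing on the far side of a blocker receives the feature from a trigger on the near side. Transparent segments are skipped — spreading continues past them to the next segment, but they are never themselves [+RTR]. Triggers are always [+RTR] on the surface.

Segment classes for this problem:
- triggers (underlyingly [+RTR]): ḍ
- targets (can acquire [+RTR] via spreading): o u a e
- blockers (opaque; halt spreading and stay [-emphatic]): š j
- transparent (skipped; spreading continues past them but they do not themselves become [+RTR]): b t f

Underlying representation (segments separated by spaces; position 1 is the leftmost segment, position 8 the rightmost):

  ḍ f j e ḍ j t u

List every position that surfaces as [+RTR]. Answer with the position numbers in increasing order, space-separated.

From /ḍ/ at 1 rightward: 2 /f/ transparent; 3 /j/ blocks.
From /ḍ/ at 1 leftward: word edge.
From /ḍ/ at 5 rightward: 6 /j/ blocks.
From /ḍ/ at 5 leftward: 4 /e/ → [+RTR]; 3 /j/ blocks.
Target with no active source: position 8 stays [-emphatic].

1 4 5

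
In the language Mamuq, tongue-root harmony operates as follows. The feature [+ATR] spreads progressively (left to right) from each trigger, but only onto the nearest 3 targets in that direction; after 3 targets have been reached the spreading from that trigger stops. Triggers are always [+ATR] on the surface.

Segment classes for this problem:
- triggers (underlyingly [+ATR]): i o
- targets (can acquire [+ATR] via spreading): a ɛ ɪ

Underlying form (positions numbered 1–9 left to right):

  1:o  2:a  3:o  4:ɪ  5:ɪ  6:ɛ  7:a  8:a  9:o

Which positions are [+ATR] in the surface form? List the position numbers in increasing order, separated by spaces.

From /o/ at 1 rightward: 2 /a/ → [+ATR]; 3 /o/ is itself a trigger — this domain ends here.
From /o/ at 3 rightward: 4 /ɪ/ → [+ATR]; 5 /ɪ/ → [+ATR]; 6 /ɛ/ → [+ATR]; bound reached.
From /o/ at 9 rightward: word edge.
Targets with no active source: positions 7 8 stay [-ATR].

1 2 3 4 5 6 9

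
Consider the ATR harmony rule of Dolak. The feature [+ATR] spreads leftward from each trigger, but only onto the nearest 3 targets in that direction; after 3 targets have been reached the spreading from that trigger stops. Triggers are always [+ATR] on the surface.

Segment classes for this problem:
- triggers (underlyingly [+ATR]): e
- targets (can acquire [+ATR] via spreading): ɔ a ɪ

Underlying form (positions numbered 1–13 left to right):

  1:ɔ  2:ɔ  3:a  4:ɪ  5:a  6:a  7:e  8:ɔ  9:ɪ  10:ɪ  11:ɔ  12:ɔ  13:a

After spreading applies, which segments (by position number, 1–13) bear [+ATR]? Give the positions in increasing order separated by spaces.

4 5 6 7

From /e/ at 7 leftward: 6 /a/ → [+ATR]; 5 /a/ → [+ATR]; 4 /ɪ/ → [+ATR]; bound reached.
Targets with no active source: positions 1 2 3 8 9 10 11 12 13 stay [-ATR].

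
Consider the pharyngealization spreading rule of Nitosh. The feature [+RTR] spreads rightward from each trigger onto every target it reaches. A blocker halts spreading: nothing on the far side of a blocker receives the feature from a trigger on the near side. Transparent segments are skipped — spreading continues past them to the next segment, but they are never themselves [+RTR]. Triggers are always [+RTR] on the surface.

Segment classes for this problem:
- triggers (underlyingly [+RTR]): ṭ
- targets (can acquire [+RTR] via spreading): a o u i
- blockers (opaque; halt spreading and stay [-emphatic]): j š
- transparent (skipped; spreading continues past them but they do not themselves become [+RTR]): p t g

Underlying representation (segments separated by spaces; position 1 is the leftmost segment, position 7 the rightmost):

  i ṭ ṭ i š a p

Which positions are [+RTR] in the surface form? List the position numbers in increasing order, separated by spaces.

2 3 4

From /ṭ/ at 2 rightward: 3 /ṭ/ is itself a trigger — this domain ends here.
From /ṭ/ at 3 rightward: 4 /i/ → [+RTR]; 5 /š/ blocks.
Targets with no active source: positions 1 6 stay [-emphatic].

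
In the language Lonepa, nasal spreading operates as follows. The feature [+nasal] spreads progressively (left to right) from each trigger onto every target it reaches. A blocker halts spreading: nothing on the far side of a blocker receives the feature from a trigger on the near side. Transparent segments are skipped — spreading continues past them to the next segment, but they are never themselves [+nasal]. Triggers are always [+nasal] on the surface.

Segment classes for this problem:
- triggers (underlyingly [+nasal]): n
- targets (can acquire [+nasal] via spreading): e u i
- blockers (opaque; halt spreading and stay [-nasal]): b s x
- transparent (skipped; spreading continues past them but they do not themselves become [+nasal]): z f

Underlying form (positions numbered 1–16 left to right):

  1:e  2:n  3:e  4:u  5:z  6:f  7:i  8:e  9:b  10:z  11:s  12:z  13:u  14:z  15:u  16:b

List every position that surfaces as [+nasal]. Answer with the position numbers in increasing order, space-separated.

2 3 4 7 8

From /n/ at 2 rightward: 3 /e/ → [+nasal]; 4 /u/ → [+nasal]; 5 /z/ transparent; 6 /f/ transparent; 7 /i/ → [+nasal]; 8 /e/ → [+nasal]; 9 /b/ blocks.
Targets with no active source: positions 1 13 15 stay [-nasal].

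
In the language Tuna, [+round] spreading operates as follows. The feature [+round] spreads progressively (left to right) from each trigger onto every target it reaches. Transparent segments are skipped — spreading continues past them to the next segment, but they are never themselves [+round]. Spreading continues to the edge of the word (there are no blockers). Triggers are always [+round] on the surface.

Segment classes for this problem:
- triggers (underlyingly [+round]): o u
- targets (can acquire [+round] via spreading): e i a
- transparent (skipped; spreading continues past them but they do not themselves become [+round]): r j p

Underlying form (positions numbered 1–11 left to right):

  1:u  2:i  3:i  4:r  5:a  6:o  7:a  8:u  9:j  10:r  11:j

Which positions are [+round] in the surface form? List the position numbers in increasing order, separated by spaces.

1 2 3 5 6 7 8

From /u/ at 1 rightward: 2 /i/ → [+round]; 3 /i/ → [+round]; 4 /r/ transparent; 5 /a/ → [+round]; 6 /o/ is itself a trigger — this domain ends here.
From /o/ at 6 rightward: 7 /a/ → [+round]; 8 /u/ is itself a trigger — this domain ends here.
From /u/ at 8 rightward: 9 /j/ transparent; 10 /r/ transparent; 11 /j/ transparent; word edge.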